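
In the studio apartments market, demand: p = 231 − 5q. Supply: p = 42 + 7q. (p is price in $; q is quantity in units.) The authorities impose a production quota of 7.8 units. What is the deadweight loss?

Competitive equilibrium: 231 − 5q = 42 + 7q → q* = 15.75, p* = 152.25.
At q = 7.8: demand price = 231 − 5·7.8 = 192; supply price = 42 + 7·7.8 = 96.6.
Δq = 15.75 − 7.8 = 7.95; wedge = 192 − 96.6 = 95.4.
Welfare loss = ½ × 7.95 × 95.4 = $379.215.

$379.215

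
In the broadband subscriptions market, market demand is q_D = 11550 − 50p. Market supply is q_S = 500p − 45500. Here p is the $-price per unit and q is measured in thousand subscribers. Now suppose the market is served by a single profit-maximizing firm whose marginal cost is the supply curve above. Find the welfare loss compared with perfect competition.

In inverse form: demand p = 231 − 0.02q, supply p = 91 + 0.002q.
Competitive equilibrium: 231 − 0.02q = 91 + 0.002q → q* = 6363.636364, p* = 103.727273.
Marginal revenue: MR = 231 − 0.04q. Set MR = MC: 231 − 0.04q = 91 + 0.002q → q_m = 3333.333333.
Price p_m = 231 − 0.02·3333.333333 = 164.333333; MC(q_m) = 91 + 0.002·3333.333333 = 97.666667.
Competitive q* = 6363.636364, so Δq = 3030.303031; wedge = 164.333333 − 97.666667 = 66.666666.
DWL = ½ × 3030.303031 × 66.666666 = $101010.10 thousand.

$101010.10 thousand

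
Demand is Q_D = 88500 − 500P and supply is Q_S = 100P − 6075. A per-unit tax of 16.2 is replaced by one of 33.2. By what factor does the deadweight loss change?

In inverse form: demand P = 177 − 0.002Q, supply P = 60.75 + 0.01Q.
Competitive equilibrium: 177 − 0.002Q = 60.75 + 0.01Q → Q* = 9687.5, P* = 157.625.
For a per-unit tax t: ΔQ = t/0.012, so DWL = ½·t·(t/0.012) = t²/0.024.
At t = 16.2: DWL = 10935. At t = 33.2: DWL = 45926.667.
Ratio = (33.2/16.2)² = 4.200.

4.200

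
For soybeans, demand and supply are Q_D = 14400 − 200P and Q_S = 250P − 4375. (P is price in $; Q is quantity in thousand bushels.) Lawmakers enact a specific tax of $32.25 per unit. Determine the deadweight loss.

$57781.25 thousand

In inverse form: demand P = 72 − 0.005Q, supply P = 17.5 + 0.004Q.
Competitive equilibrium: 72 − 0.005Q = 17.5 + 0.004Q → Q* = 6055.5556, P* = 41.7222.
With the tax, the buyer price exceeds the seller price by 32.25: (72 − 0.005Q) − (17.5 + 0.004Q) = 32.25 → Q' = 2472.2222.
ΔQ = 6055.5556 − 2472.2222 = 3583.3334; the wedge equals the tax, 32.25.
Deadweight loss = ½ × 3583.3334 × 32.25 = $57781.25 thousand.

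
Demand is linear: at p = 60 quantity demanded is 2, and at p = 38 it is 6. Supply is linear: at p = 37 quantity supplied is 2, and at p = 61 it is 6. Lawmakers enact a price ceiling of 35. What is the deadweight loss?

31.31

Demand slope = (38 − 60)/(6 − 2) = −5.5, so p = 71 − 5.5q.
Supply slope = (61 − 37)/(6 − 2) = 6, so p = 25 + 6q.
Competitive equilibrium: 71 − 5.5q = 25 + 6q → q* = 4, p* = 49.
At the ceiling p = 35, quantity supplied = (35 − 25)/6 = 1.66667.
Willingness to pay at q' = 1.66667: 71 − 5.5·1.66667 = 61.83332.
Δq = 4 − 1.66667 = 2.33333; wedge = 61.83332 − 35 = 26.83332.
Welfare loss = ½ × 2.33333 × 26.83332 = 31.31.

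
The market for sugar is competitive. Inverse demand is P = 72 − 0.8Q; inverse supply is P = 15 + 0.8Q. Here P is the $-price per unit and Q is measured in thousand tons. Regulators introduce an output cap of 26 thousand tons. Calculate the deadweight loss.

$74.11 thousand

Competitive equilibrium: 72 − 0.8Q = 15 + 0.8Q → Q* = 35.625, P* = 43.5.
At Q = 26: demand price = 72 − 0.8·26 = 51.2; supply price = 15 + 0.8·26 = 35.8.
ΔQ = 35.625 − 26 = 9.625; wedge = 51.2 − 35.8 = 15.4.
The triangle = ½ × 9.625 × 15.4 = $74.11 thousand.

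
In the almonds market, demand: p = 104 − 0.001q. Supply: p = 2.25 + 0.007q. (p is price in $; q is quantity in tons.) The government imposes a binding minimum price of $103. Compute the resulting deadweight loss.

Competitive equilibrium: 104 − 0.001q = 2.25 + 0.007q → q* = 12718.75, p* = 91.2813.
At the floor p = 103, quantity demanded = (104 − 103)/0.001 = 1000.
Sellers' marginal cost at q' = 1000: 2.25 + 0.007·1000 = 9.25.
Δq = 12718.75 − 1000 = 11718.75; wedge = 103 − 9.25 = 93.75.
Deadweight loss = ½ × 11718.75 × 93.75 = $549316.41.

$549316.41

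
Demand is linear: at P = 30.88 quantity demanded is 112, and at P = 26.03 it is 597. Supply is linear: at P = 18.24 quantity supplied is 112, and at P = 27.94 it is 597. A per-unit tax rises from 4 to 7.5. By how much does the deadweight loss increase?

Demand slope = (26.03 − 30.88)/(597 − 112) = −0.01, so P = 32 − 0.01Q.
Supply slope = (27.94 − 18.24)/(597 − 112) = 0.02, so P = 16 + 0.02Q.
Competitive equilibrium: 32 − 0.01Q = 16 + 0.02Q → Q* = 533.3333, P* = 26.6667.
For a per-unit tax t: ΔQ = t/0.03, so DWL = ½·t·(t/0.03) = t²/0.06.
At t = 4: DWL = 266.667. At t = 7.5: DWL = 937.5.
Increase = 937.5 − 266.667 = 670.83.

670.83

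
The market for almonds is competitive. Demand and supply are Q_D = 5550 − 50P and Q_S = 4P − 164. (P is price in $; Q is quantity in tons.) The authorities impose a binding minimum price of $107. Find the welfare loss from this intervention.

$474.07

In inverse form: demand P = 111 − 0.02Q, supply P = 41 + 0.25Q.
Competitive equilibrium: 111 − 0.02Q = 41 + 0.25Q → Q* = 259.2593, P* = 105.8148.
At the floor P = 107, quantity demanded = (111 − 107)/0.02 = 200.
Sellers' marginal cost at Q' = 200: 41 + 0.25·200 = 91.
ΔQ = 259.2593 − 200 = 59.2593; wedge = 107 − 91 = 16.
Welfare loss = ½ × 59.2593 × 16 = $474.07.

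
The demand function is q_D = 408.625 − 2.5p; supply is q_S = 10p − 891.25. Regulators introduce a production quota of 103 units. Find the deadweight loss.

520.98

In inverse form: demand p = 163.45 − 0.4q, supply p = 89.125 + 0.1q.
Competitive equilibrium: 163.45 − 0.4q = 89.125 + 0.1q → q* = 148.65, p* = 103.99.
At q = 103: demand price = 163.45 − 0.4·103 = 122.25; supply price = 89.125 + 0.1·103 = 99.425.
Δq = 148.65 − 103 = 45.65; wedge = 122.25 − 99.425 = 22.825.
The triangle = ½ × 45.65 × 22.825 = 520.98.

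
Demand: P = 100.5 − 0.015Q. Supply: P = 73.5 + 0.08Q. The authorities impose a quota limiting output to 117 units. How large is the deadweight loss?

1328.07

Competitive equilibrium: 100.5 − 0.015Q = 73.5 + 0.08Q → Q* = 284.2105, P* = 96.2368.
At Q = 117: demand price = 100.5 − 0.015·117 = 98.745; supply price = 73.5 + 0.08·117 = 82.86.
ΔQ = 284.2105 − 117 = 167.2105; wedge = 98.745 − 82.86 = 15.885.
Deadweight loss = ½ × 167.2105 × 15.885 = 1328.07.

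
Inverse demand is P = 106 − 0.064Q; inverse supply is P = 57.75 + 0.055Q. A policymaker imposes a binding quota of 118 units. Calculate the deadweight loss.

Competitive equilibrium: 106 − 0.064Q = 57.75 + 0.055Q → Q* = 405.4622, P* = 80.0504.
At Q = 118: demand price = 106 − 0.064·118 = 98.448; supply price = 57.75 + 0.055·118 = 64.24.
ΔQ = 405.4622 − 118 = 287.4622; wedge = 98.448 − 64.24 = 34.208.
Welfare loss = ½ × 287.4622 × 34.208 = 4916.75.

4916.75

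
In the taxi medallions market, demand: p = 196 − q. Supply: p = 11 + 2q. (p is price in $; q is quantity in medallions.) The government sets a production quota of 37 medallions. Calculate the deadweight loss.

$912.67

Competitive equilibrium: 196 − q = 11 + 2q → q* = 61.6667, p* = 134.3333.
At q = 37: demand price = 196 − 1·37 = 159; supply price = 11 + 2·37 = 85.
Δq = 61.6667 − 37 = 24.6667; wedge = 159 − 85 = 74.
The triangle = ½ × 24.6667 × 74 = $912.67.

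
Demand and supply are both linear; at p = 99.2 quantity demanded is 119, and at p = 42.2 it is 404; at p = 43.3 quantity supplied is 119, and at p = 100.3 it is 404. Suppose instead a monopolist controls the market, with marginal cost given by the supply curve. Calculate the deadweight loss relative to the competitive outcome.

Demand slope = (42.2 − 99.2)/(404 − 119) = −0.2, so p = 123 − 0.2q.
Supply slope = (100.3 − 43.3)/(404 − 119) = 0.2, so p = 19.5 + 0.2q.
Competitive equilibrium: 123 − 0.2q = 19.5 + 0.2q → q* = 258.75, p* = 71.25.
Marginal revenue: MR = 123 − 0.4q. Set MR = MC: 123 − 0.4q = 19.5 + 0.2q → q_m = 172.5.
Price p_m = 123 − 0.2·172.5 = 88.5; MC(q_m) = 19.5 + 0.2·172.5 = 54.
Competitive q* = 258.75, so Δq = 86.25; wedge = 88.5 − 54 = 34.5.
Welfare loss = ½ × 86.25 × 34.5 = 1487.81.

1487.81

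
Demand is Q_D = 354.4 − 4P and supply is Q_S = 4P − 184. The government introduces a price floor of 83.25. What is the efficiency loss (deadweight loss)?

1017.61

In inverse form: demand P = 88.6 − 0.25Q, supply P = 46 + 0.25Q.
Competitive equilibrium: 88.6 − 0.25Q = 46 + 0.25Q → Q* = 85.2, P* = 67.3.
At the floor P = 83.25, quantity demanded = (88.6 − 83.25)/0.25 = 21.4.
Sellers' marginal cost at Q' = 21.4: 46 + 0.25·21.4 = 51.35.
ΔQ = 85.2 − 21.4 = 63.8; wedge = 83.25 − 51.35 = 31.9.
Deadweight loss = ½ × 63.8 × 31.9 = 1017.61.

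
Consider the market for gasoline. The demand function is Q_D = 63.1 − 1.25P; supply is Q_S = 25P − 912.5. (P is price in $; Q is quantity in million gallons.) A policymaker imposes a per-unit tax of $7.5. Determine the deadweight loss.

$33.48 million

In inverse form: demand P = 50.48 − 0.8Q, supply P = 36.5 + 0.04Q.
Competitive equilibrium: 50.48 − 0.8Q = 36.5 + 0.04Q → Q* = 16.6429, P* = 37.1657.
With the tax, the buyer price exceeds the seller price by 7.5: (50.48 − 0.8Q) − (36.5 + 0.04Q) = 7.5 → Q' = 7.7143.
ΔQ = 16.6429 − 7.7143 = 8.9286; the wedge equals the tax, 7.5.
DWL = ½ × 8.9286 × 7.5 = $33.48 million.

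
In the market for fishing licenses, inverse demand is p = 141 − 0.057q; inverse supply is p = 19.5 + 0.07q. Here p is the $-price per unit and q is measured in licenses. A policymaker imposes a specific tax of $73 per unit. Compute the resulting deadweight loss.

$20980.31

Competitive equilibrium: 141 − 0.057q = 19.5 + 0.07q → q* = 956.6929, p* = 86.4685.
With the tax, the buyer price exceeds the seller price by 73: (141 − 0.057q) − (19.5 + 0.07q) = 73 → q' = 381.8898.
Δq = 956.6929 − 381.8898 = 574.8031; the wedge equals the tax, 73.
DWL = ½ × 574.8031 × 73 = $20980.31.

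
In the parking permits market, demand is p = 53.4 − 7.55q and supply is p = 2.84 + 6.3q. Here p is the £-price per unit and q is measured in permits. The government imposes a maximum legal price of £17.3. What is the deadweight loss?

£12.72

Competitive equilibrium: 53.4 − 7.55q = 2.84 + 6.3q → q* = 3.6505, p* = 25.8384.
At the ceiling p = 17.3, quantity supplied = (17.3 − 2.84)/6.3 = 2.2952.
Willingness to pay at q' = 2.2952: 53.4 − 7.55·2.2952 = 36.0712.
Δq = 3.6505 − 2.2952 = 1.3553; wedge = 36.0712 − 17.3 = 18.7712.
The triangle = ½ × 1.3553 × 18.7712 = £12.72.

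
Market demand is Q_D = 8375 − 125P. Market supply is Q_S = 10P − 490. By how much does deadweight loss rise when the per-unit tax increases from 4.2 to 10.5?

428.75

In inverse form: demand P = 67 − 0.008Q, supply P = 49 + 0.1Q.
Competitive equilibrium: 67 − 0.008Q = 49 + 0.1Q → Q* = 166.6667, P* = 65.6667.
For a per-unit tax t: ΔQ = t/0.108, so DWL = ½·t·(t/0.108) = t²/0.216.
At t = 4.2: DWL = 81.667. At t = 10.5: DWL = 510.417.
Increase = 510.417 − 81.667 = 428.75.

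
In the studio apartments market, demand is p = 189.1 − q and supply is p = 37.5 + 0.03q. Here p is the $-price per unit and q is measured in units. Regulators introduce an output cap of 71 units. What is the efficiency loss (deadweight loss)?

Competitive equilibrium: 189.1 − q = 37.5 + 0.03q → q* = 147.1845, p* = 41.9155.
At q = 71: demand price = 189.1 − 1·71 = 118.1; supply price = 37.5 + 0.03·71 = 39.63.
Δq = 147.1845 − 71 = 76.1845; wedge = 118.1 − 39.63 = 78.47.
The triangle = ½ × 76.1845 × 78.47 = $2989.10.

$2989.10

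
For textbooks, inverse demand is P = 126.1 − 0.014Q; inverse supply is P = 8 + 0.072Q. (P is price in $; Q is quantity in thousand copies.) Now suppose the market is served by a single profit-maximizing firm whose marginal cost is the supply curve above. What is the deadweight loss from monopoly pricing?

Competitive equilibrium: 126.1 − 0.014Q = 8 + 0.072Q → Q* = 1373.2558, P* = 106.8744.
Marginal revenue: MR = 126.1 − 0.028Q. Set MR = MC: 126.1 − 0.028Q = 8 + 0.072Q → Q_m = 1181.
Price P_m = 126.1 − 0.014·1181 = 109.566; MC(Q_m) = 8 + 0.072·1181 = 93.032.
Competitive Q* = 1373.2558, so ΔQ = 192.2558; wedge = 109.566 − 93.032 = 16.534.
Deadweight loss = ½ × 192.2558 × 16.534 = $1589.38 thousand.

$1589.38 thousand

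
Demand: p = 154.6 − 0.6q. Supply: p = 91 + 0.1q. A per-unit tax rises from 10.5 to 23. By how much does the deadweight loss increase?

299.11

Competitive equilibrium: 154.6 − 0.6q = 91 + 0.1q → q* = 90.8571, p* = 100.0857.
For a per-unit tax t: Δq = t/0.7, so DWL = ½·t·(t/0.7) = t²/1.4.
At t = 10.5: DWL = 78.75. At t = 23: DWL = 377.857.
Increase = 377.857 − 78.75 = 299.11.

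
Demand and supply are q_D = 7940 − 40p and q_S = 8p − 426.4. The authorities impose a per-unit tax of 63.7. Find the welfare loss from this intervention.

In inverse form: demand p = 198.5 − 0.025q, supply p = 53.3 + 0.125q.
Competitive equilibrium: 198.5 − 0.025q = 53.3 + 0.125q → q* = 968, p* = 174.3.
With the tax, the buyer price exceeds the seller price by 63.7: (198.5 − 0.025q) − (53.3 + 0.125q) = 63.7 → q' = 543.3333.
Δq = 968 − 543.3333 = 424.6667; the wedge equals the tax, 63.7.
DWL = ½ × 424.6667 × 63.7 = 13525.63.

13525.63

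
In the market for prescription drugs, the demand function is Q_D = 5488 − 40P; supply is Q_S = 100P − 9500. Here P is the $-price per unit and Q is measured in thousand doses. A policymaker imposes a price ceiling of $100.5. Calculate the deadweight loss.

$7524.32 thousand

In inverse form: demand P = 137.2 − 0.025Q, supply P = 95 + 0.01Q.
Competitive equilibrium: 137.2 − 0.025Q = 95 + 0.01Q → Q* = 1205.7143, P* = 107.0571.
At the ceiling P = 100.5, quantity supplied = (100.5 − 95)/0.01 = 550.
Willingness to pay at Q' = 550: 137.2 − 0.025·550 = 123.45.
ΔQ = 1205.7143 − 550 = 655.7143; wedge = 123.45 − 100.5 = 22.95.
Deadweight loss = ½ × 655.7143 × 22.95 = $7524.32 thousand.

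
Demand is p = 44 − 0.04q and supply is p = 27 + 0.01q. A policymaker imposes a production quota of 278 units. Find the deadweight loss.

96.10

Competitive equilibrium: 44 − 0.04q = 27 + 0.01q → q* = 340, p* = 30.4.
At q = 278: demand price = 44 − 0.04·278 = 32.88; supply price = 27 + 0.01·278 = 29.78.
Δq = 340 − 278 = 62; wedge = 32.88 − 29.78 = 3.1.
The triangle = ½ × 62 × 3.1 = 96.10.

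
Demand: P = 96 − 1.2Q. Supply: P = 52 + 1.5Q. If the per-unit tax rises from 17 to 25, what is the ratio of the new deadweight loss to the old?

2.163

Competitive equilibrium: 96 − 1.2Q = 52 + 1.5Q → Q* = 16.2963, P* = 76.4444.
For a per-unit tax t: ΔQ = t/2.7, so DWL = ½·t·(t/2.7) = t²/5.4.
At t = 17: DWL = 53.519. At t = 25: DWL = 115.741.
Ratio = (25/17)² = 2.163.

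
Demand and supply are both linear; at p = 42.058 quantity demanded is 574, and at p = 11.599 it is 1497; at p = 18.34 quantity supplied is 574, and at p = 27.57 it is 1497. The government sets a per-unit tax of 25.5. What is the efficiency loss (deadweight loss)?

7561.05

Demand slope = (11.599 − 42.058)/(1497 − 574) = −0.033, so p = 61 − 0.033q.
Supply slope = (27.57 − 18.34)/(1497 − 574) = 0.01, so p = 12.6 + 0.01q.
Competitive equilibrium: 61 − 0.033q = 12.6 + 0.01q → q* = 1125.5814, p* = 23.8558.
With the tax, the buyer price exceeds the seller price by 25.5: (61 − 0.033q) − (12.6 + 0.01q) = 25.5 → q' = 532.5581.
Δq = 1125.5814 − 532.5581 = 593.0233; the wedge equals the tax, 25.5.
Welfare loss = ½ × 593.0233 × 25.5 = 7561.05.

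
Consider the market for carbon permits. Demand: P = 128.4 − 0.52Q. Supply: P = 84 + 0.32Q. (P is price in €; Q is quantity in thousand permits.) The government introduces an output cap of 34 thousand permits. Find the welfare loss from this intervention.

Competitive equilibrium: 128.4 − 0.52Q = 84 + 0.32Q → Q* = 52.8571, P* = 100.9143.
At Q = 34: demand price = 128.4 − 0.52·34 = 110.72; supply price = 84 + 0.32·34 = 94.88.
ΔQ = 52.8571 − 34 = 18.8571; wedge = 110.72 − 94.88 = 15.84.
The triangle = ½ × 18.8571 × 15.84 = €149.35 thousand.

€149.35 thousand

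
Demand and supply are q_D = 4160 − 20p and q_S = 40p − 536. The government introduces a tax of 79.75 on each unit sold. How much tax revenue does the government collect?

122123.83

In inverse form: demand p = 208 − 0.05q, supply p = 13.4 + 0.025q.
Competitive equilibrium: 208 − 0.05q = 13.4 + 0.025q → q* = 2594.6667, p* = 78.2667.
With the tax, the buyer price exceeds the seller price by 79.75: (208 − 0.05q) − (13.4 + 0.025q) = 79.75 → q' = 1531.3333.
Tax revenue = 79.75 × 1531.3333 = 122123.83.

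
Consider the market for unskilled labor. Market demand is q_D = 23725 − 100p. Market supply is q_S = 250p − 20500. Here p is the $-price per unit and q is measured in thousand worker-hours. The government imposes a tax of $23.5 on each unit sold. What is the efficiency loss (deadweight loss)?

In inverse form: demand p = 237.25 − 0.01q, supply p = 82 + 0.004q.
Competitive equilibrium: 237.25 − 0.01q = 82 + 0.004q → q* = 11089.2857, p* = 126.3571.
With the tax, the buyer price exceeds the seller price by 23.5: (237.25 − 0.01q) − (82 + 0.004q) = 23.5 → q' = 9410.7143.
Δq = 11089.2857 − 9410.7143 = 1678.5714; the wedge equals the tax, 23.5.
The triangle = ½ × 1678.5714 × 23.5 = $19723.21 thousand.

$19723.21 thousand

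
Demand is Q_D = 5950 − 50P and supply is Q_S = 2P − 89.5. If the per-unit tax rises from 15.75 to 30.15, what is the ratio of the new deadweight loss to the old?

In inverse form: demand P = 119 − 0.02Q, supply P = 44.75 + 0.5Q.
Competitive equilibrium: 119 − 0.02Q = 44.75 + 0.5Q → Q* = 142.7885, P* = 116.1442.
For a per-unit tax t: ΔQ = t/0.52, so DWL = ½·t·(t/0.52) = t²/1.04.
At t = 15.75: DWL = 238.522. At t = 30.15: DWL = 874.060.
Ratio = (30.15/15.75)² = 3.664.

3.664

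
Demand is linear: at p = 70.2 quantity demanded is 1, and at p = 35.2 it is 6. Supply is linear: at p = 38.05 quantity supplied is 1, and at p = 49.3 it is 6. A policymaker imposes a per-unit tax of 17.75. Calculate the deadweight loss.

17.03

Demand slope = (35.2 − 70.2)/(6 − 1) = −7, so p = 77.2 − 7q.
Supply slope = (49.3 − 38.05)/(6 − 1) = 2.25, so p = 35.8 + 2.25q.
Competitive equilibrium: 77.2 − 7q = 35.8 + 2.25q → q* = 4.4757, p* = 45.8703.
With the tax, the buyer price exceeds the seller price by 17.75: (77.2 − 7q) − (35.8 + 2.25q) = 17.75 → q' = 2.5568.
Δq = 4.4757 − 2.5568 = 1.9189; the wedge equals the tax, 17.75.
Welfare loss = ½ × 1.9189 × 17.75 = 17.03.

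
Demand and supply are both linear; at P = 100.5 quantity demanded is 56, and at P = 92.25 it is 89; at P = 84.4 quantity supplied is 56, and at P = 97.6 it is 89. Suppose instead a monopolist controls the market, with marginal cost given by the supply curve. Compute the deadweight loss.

Demand slope = (92.25 − 100.5)/(89 − 56) = −0.25, so P = 114.5 − 0.25Q.
Supply slope = (97.6 − 84.4)/(89 − 56) = 0.4, so P = 62 + 0.4Q.
Competitive equilibrium: 114.5 − 0.25Q = 62 + 0.4Q → Q* = 80.7692, P* = 94.3077.
Marginal revenue: MR = 114.5 − 0.5Q. Set MR = MC: 114.5 − 0.5Q = 62 + 0.4Q → Q_m = 58.3333.
Price P_m = 114.5 − 0.25·58.3333 = 99.9167; MC(Q_m) = 62 + 0.4·58.3333 = 85.3333.
Competitive Q* = 80.7692, so ΔQ = 22.4359; wedge = 99.9167 − 85.3333 = 14.5834.
Deadweight loss = ½ × 22.4359 × 14.5834 = 163.60.

163.60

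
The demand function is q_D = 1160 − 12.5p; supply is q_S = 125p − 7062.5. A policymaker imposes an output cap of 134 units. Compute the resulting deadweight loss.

In inverse form: demand p = 92.8 − 0.08q, supply p = 56.5 + 0.008q.
Competitive equilibrium: 92.8 − 0.08q = 56.5 + 0.008q → q* = 412.5, p* = 59.8.
At q = 134: demand price = 92.8 − 0.08·134 = 82.08; supply price = 56.5 + 0.008·134 = 57.572.
Δq = 412.5 − 134 = 278.5; wedge = 82.08 − 57.572 = 24.508.
Welfare loss = ½ × 278.5 × 24.508 = 3412.739.

3412.739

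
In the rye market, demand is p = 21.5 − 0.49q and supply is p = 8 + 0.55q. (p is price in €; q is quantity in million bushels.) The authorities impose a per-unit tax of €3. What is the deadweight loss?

€4.33 million

Competitive equilibrium: 21.5 − 0.49q = 8 + 0.55q → q* = 12.9808, p* = 15.1394.
With the tax, the buyer price exceeds the seller price by 3: (21.5 − 0.49q) − (8 + 0.55q) = 3 → q' = 10.0962.
Δq = 12.9808 − 10.0962 = 2.8846; the wedge equals the tax, 3.
Welfare loss = ½ × 2.8846 × 3 = €4.33 million.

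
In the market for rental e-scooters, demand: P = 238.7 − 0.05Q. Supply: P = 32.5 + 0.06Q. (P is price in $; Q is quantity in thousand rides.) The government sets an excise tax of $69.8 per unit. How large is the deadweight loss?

Competitive equilibrium: 238.7 − 0.05Q = 32.5 + 0.06Q → Q* = 1874.5455, P* = 144.9727.
With the tax, the buyer price exceeds the seller price by 69.8: (238.7 − 0.05Q) − (32.5 + 0.06Q) = 69.8 → Q' = 1240.
ΔQ = 1874.5455 − 1240 = 634.5455; the wedge equals the tax, 69.8.
DWL = ½ × 634.5455 × 69.8 = $22145.64 thousand.

$22145.64 thousand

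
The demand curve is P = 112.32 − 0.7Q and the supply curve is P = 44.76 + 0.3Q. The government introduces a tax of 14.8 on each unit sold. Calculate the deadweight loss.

109.52

Competitive equilibrium: 112.32 − 0.7Q = 44.76 + 0.3Q → Q* = 67.56, P* = 65.028.
With the tax, the buyer price exceeds the seller price by 14.8: (112.32 − 0.7Q) − (44.76 + 0.3Q) = 14.8 → Q' = 52.76.
ΔQ = 67.56 − 52.76 = 14.8; the wedge equals the tax, 14.8.
DWL = ½ × 14.8 × 14.8 = 109.52.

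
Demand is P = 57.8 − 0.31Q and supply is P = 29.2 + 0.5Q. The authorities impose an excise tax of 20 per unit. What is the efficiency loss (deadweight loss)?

Competitive equilibrium: 57.8 − 0.31Q = 29.2 + 0.5Q → Q* = 35.3086, P* = 46.8543.
With the tax, the buyer price exceeds the seller price by 20: (57.8 − 0.31Q) − (29.2 + 0.5Q) = 20 → Q' = 10.6173.
ΔQ = 35.3086 − 10.6173 = 24.6913; the wedge equals the tax, 20.
Deadweight loss = ½ × 24.6913 × 20 = 246.91.

246.91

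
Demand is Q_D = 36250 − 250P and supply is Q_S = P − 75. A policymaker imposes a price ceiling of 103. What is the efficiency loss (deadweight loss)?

In inverse form: demand P = 145 − 0.004Q, supply P = 75 + Q.
Competitive equilibrium: 145 − 0.004Q = 75 + Q → Q* = 69.7211, P* = 144.7211.
At the ceiling P = 103, quantity supplied = (103 − 75)/1 = 28.
Willingness to pay at Q' = 28: 145 − 0.004·28 = 144.888.
ΔQ = 69.7211 − 28 = 41.7211; wedge = 144.888 − 103 = 41.888.
Deadweight loss = ½ × 41.7211 × 41.888 = 873.81.

873.81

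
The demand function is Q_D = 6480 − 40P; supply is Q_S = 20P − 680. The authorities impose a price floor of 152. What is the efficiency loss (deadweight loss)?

64026.67

In inverse form: demand P = 162 − 0.025Q, supply P = 34 + 0.05Q.
Competitive equilibrium: 162 − 0.025Q = 34 + 0.05Q → Q* = 1706.6667, P* = 119.3333.
At the floor P = 152, quantity demanded = (162 − 152)/0.025 = 400.
Sellers' marginal cost at Q' = 400: 34 + 0.05·400 = 54.
ΔQ = 1706.6667 − 400 = 1306.6667; wedge = 152 − 54 = 98.
Deadweight loss = ½ × 1306.6667 × 98 = 64026.67.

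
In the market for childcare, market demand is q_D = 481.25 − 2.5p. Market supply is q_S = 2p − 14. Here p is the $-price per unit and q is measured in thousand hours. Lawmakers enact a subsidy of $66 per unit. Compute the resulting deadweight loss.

$2420 thousand

In inverse form: demand p = 192.5 − 0.4q, supply p = 7 + 0.5q.
Competitive equilibrium: 192.5 − 0.4q = 7 + 0.5q → q* = 206.1111, p* = 110.0556.
The subsidy lowers effective supply by 66: p = 0.5q − 59.
New quantity: 192.5 − 0.4q = 0.5q − 59 → q' = 279.4444.
Overproduction Δq = 279.4444 − 206.1111 = 73.3333; wedge = subsidy = 66.
DWL = ½ × 73.3333 × 66 = $2420 thousand.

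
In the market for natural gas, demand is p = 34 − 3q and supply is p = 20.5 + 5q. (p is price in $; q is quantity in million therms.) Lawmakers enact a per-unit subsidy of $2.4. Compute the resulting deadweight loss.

Competitive equilibrium: 34 − 3q = 20.5 + 5q → q* = 1.6875, p* = 28.9375.
The subsidy lowers effective supply by 2.4: p = 18.1 + 5q.
New quantity: 34 − 3q = 18.1 + 5q → q' = 1.9875.
Overproduction Δq = 1.9875 − 1.6875 = 0.3; wedge = subsidy = 2.4.
Deadweight loss = ½ × 0.3 × 2.4 = $0.36 million.

$0.36 million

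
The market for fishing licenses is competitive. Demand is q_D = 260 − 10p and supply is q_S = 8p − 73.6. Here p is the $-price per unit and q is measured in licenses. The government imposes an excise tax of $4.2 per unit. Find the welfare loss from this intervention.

$39.20

In inverse form: demand p = 26 − 0.1q, supply p = 9.2 + 0.125q.
Competitive equilibrium: 26 − 0.1q = 9.2 + 0.125q → q* = 74.6667, p* = 18.5333.
With the tax, the buyer price exceeds the seller price by 4.2: (26 − 0.1q) − (9.2 + 0.125q) = 4.2 → q' = 56.
Δq = 74.6667 − 56 = 18.6667; the wedge equals the tax, 4.2.
Deadweight loss = ½ × 18.6667 × 4.2 = $39.20.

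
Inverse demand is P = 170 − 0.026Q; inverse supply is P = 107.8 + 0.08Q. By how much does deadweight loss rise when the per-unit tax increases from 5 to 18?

Competitive equilibrium: 170 − 0.026Q = 107.8 + 0.08Q → Q* = 586.7925, P* = 154.7434.
For a per-unit tax t: ΔQ = t/0.106, so DWL = ½·t·(t/0.106) = t²/0.212.
At t = 5: DWL = 117.925. At t = 18: DWL = 1528.302.
Increase = 1528.302 − 117.925 = 1410.38.

1410.38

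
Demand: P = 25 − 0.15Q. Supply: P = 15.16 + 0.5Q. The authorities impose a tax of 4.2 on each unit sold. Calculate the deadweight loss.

13.57

Competitive equilibrium: 25 − 0.15Q = 15.16 + 0.5Q → Q* = 15.1385, P* = 22.7292.
With the tax, the buyer price exceeds the seller price by 4.2: (25 − 0.15Q) − (15.16 + 0.5Q) = 4.2 → Q' = 8.6769.
ΔQ = 15.1385 − 8.6769 = 6.4616; the wedge equals the tax, 4.2.
Welfare loss = ½ × 6.4616 × 4.2 = 13.57.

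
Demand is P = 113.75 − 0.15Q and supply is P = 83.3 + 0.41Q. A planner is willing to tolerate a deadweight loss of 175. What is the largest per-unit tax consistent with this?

14

Competitive equilibrium: 113.75 − 0.15Q = 83.3 + 0.41Q → Q* = 54.375, P* = 105.5938.
A tax t gives ΔQ = t/0.56 and wedge t, so DWL = t²/1.12.
t²/1.12 = 175 → t² = 196 → t = 14.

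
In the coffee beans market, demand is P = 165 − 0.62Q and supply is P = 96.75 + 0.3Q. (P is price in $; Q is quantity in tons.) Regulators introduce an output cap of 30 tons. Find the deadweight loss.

Competitive equilibrium: 165 − 0.62Q = 96.75 + 0.3Q → Q* = 74.1848, P* = 119.0054.
At Q = 30: demand price = 165 − 0.62·30 = 146.4; supply price = 96.75 + 0.3·30 = 105.75.
ΔQ = 74.1848 − 30 = 44.1848; wedge = 146.4 − 105.75 = 40.65.
DWL = ½ × 44.1848 × 40.65 = $898.06.

$898.06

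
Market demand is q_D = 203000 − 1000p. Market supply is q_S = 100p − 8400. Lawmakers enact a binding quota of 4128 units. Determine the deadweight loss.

In inverse form: demand p = 203 − 0.001q, supply p = 84 + 0.01q.
Competitive equilibrium: 203 − 0.001q = 84 + 0.01q → q* = 10818.1818, p* = 192.1818.
At q = 4128: demand price = 203 − 0.001·4128 = 198.872; supply price = 84 + 0.01·4128 = 125.28.
Δq = 10818.1818 − 4128 = 6690.1818; wedge = 198.872 − 125.28 = 73.592.
Welfare loss = ½ × 6690.1818 × 73.592 = 246171.93.

246171.93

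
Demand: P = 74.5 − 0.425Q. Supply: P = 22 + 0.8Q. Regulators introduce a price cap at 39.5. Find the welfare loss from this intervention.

269.65

Competitive equilibrium: 74.5 − 0.425Q = 22 + 0.8Q → Q* = 42.8571, P* = 56.2857.
At the ceiling P = 39.5, quantity supplied = (39.5 − 22)/0.8 = 21.875.
Willingness to pay at Q' = 21.875: 74.5 − 0.425·21.875 = 65.2031.
ΔQ = 42.8571 − 21.875 = 20.9821; wedge = 65.2031 − 39.5 = 25.7031.
DWL = ½ × 20.9821 × 25.7031 = 269.65.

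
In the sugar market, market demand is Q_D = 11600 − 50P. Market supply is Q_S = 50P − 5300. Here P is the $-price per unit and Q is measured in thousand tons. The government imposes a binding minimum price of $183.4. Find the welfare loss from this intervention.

$10368 thousand

In inverse form: demand P = 232 − 0.02Q, supply P = 106 + 0.02Q.
Competitive equilibrium: 232 − 0.02Q = 106 + 0.02Q → Q* = 3150, P* = 169.
At the floor P = 183.4, quantity demanded = (232 − 183.4)/0.02 = 2430.
Sellers' marginal cost at Q' = 2430: 106 + 0.02·2430 = 154.6.
ΔQ = 3150 − 2430 = 720; wedge = 183.4 − 154.6 = 28.8.
Deadweight loss = ½ × 720 × 28.8 = $10368 thousand.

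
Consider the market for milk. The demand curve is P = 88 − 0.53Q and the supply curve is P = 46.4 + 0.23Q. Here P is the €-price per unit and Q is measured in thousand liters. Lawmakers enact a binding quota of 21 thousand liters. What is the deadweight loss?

Competitive equilibrium: 88 − 0.53Q = 46.4 + 0.23Q → Q* = 54.7368, P* = 58.9895.
At Q = 21: demand price = 88 − 0.53·21 = 76.87; supply price = 46.4 + 0.23·21 = 51.23.
ΔQ = 54.7368 − 21 = 33.7368; wedge = 76.87 − 51.23 = 25.64.
Deadweight loss = ½ × 33.7368 × 25.64 = €432.51 thousand.

€432.51 thousand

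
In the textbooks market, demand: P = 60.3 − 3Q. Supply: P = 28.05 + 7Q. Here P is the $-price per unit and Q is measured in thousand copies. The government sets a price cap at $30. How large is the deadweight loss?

Competitive equilibrium: 60.3 − 3Q = 28.05 + 7Q → Q* = 3.225, P* = 50.625.
At the ceiling P = 30, quantity supplied = (30 − 28.05)/7 = 0.2786.
Willingness to pay at Q' = 0.2786: 60.3 − 3·0.2786 = 59.4642.
ΔQ = 3.225 − 0.2786 = 2.9464; wedge = 59.4642 − 30 = 29.4642.
DWL = ½ × 2.9464 × 29.4642 = $43.41 thousand.

$43.41 thousand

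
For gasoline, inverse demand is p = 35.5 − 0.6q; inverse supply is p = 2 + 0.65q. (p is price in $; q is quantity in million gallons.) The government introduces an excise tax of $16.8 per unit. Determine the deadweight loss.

$112.896 million

Competitive equilibrium: 35.5 − 0.6q = 2 + 0.65q → q* = 26.8, p* = 19.42.
With the tax, the buyer price exceeds the seller price by 16.8: (35.5 − 0.6q) − (2 + 0.65q) = 16.8 → q' = 13.36.
Δq = 26.8 − 13.36 = 13.44; the wedge equals the tax, 16.8.
DWL = ½ × 13.44 × 16.8 = $112.896 million.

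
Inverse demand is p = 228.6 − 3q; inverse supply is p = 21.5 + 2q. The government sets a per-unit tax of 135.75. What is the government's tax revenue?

Competitive equilibrium: 228.6 − 3q = 21.5 + 2q → q* = 41.42, p* = 104.34.
With the tax, the buyer price exceeds the seller price by 135.75: (228.6 − 3q) − (21.5 + 2q) = 135.75 → q' = 14.27.
Tax revenue = 135.75 × 14.27 = 1937.15.

1937.15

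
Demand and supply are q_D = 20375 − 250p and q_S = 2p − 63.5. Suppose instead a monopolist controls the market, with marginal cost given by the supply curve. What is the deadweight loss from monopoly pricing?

In inverse form: demand p = 81.5 − 0.004q, supply p = 31.75 + 0.5q.
Competitive equilibrium: 81.5 − 0.004q = 31.75 + 0.5q → q* = 98.7103, p* = 81.1052.
Marginal revenue: MR = 81.5 − 0.008q. Set MR = MC: 81.5 − 0.008q = 31.75 + 0.5q → q_m = 97.9331.
Price p_m = 81.5 − 0.004·97.9331 = 81.1083; MC(q_m) = 31.75 + 0.5·97.9331 = 80.7166.
Competitive q* = 98.7103, so Δq = 0.7772; wedge = 81.1083 − 80.7166 = 0.3917.
Welfare loss = ½ × 0.7772 × 0.3917 = 0.15.

0.15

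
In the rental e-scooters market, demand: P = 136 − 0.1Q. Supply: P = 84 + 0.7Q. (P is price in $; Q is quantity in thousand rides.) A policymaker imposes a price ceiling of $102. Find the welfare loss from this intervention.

Competitive equilibrium: 136 − 0.1Q = 84 + 0.7Q → Q* = 65, P* = 129.5.
At the ceiling P = 102, quantity supplied = (102 − 84)/0.7 = 25.7143.
Willingness to pay at Q' = 25.7143: 136 − 0.1·25.7143 = 133.4286.
ΔQ = 65 − 25.7143 = 39.2857; wedge = 133.4286 − 102 = 31.4286.
DWL = ½ × 39.2857 × 31.4286 = $617.35 thousand.

$617.35 thousand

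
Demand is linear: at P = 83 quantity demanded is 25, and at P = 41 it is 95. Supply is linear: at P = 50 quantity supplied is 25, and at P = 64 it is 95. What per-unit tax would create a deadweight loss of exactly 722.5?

34

Demand slope = (41 − 83)/(95 − 25) = −0.6, so P = 98 − 0.6Q.
Supply slope = (64 − 50)/(95 − 25) = 0.2, so P = 45 + 0.2Q.
Competitive equilibrium: 98 − 0.6Q = 45 + 0.2Q → Q* = 66.25, P* = 58.25.
A tax t gives ΔQ = t/0.8 and wedge t, so DWL = t²/1.6.
t²/1.6 = 722.5 → t² = 1156 → t = 34.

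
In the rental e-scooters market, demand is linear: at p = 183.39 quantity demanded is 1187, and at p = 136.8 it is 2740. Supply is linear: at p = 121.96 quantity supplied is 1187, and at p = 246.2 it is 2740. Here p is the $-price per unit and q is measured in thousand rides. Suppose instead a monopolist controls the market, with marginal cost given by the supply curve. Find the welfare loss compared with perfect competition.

$7694.25 thousand

Demand slope = (136.8 − 183.39)/(2740 − 1187) = −0.03, so p = 219 − 0.03q.
Supply slope = (246.2 − 121.96)/(2740 − 1187) = 0.08, so p = 27 + 0.08q.
Competitive equilibrium: 219 − 0.03q = 27 + 0.08q → q* = 1745.45455, p* = 166.63636.
Marginal revenue: MR = 219 − 0.06q. Set MR = MC: 219 − 0.06q = 27 + 0.08q → q_m = 1371.42857.
Price p_m = 219 − 0.03·1371.42857 = 177.85714; MC(q_m) = 27 + 0.08·1371.42857 = 136.71429.
Competitive q* = 1745.45455, so Δq = 374.02598; wedge = 177.85714 − 136.71429 = 41.14285.
The triangle = ½ × 374.02598 × 41.14285 = $7694.25 thousand.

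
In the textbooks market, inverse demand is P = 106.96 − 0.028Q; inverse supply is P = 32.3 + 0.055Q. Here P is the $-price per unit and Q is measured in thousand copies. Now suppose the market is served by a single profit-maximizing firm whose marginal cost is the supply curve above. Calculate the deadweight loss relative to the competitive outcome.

$2136.67 thousand

Competitive equilibrium: 106.96 − 0.028Q = 32.3 + 0.055Q → Q* = 899.5181, P* = 81.7735.
Marginal revenue: MR = 106.96 − 0.056Q. Set MR = MC: 106.96 − 0.056Q = 32.3 + 0.055Q → Q_m = 672.6126.
Price P_m = 106.96 − 0.028·672.6126 = 88.1268; MC(Q_m) = 32.3 + 0.055·672.6126 = 69.2937.
Competitive Q* = 899.5181, so ΔQ = 226.9055; wedge = 88.1268 − 69.2937 = 18.8331.
DWL = ½ × 226.9055 × 18.8331 = $2136.67 thousand.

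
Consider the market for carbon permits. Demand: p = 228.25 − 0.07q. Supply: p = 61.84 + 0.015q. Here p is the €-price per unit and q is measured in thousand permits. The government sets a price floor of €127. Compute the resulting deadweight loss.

Competitive equilibrium: 228.25 − 0.07q = 61.84 + 0.015q → q* = 1957.7647, p* = 91.2065.
At the floor p = 127, quantity demanded = (228.25 − 127)/0.07 = 1446.4286.
Sellers' marginal cost at q' = 1446.4286: 61.84 + 0.015·1446.4286 = 83.5364.
Δq = 1957.7647 − 1446.4286 = 511.3361; wedge = 127 − 83.5364 = 43.4636.
Deadweight loss = ½ × 511.3361 × 43.4636 = €11112.25 thousand.

€11112.25 thousand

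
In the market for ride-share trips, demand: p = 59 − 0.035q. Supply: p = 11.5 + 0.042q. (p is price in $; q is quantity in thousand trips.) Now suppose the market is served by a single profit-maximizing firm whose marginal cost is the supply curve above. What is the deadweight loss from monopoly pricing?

$1430.76 thousand

Competitive equilibrium: 59 − 0.035q = 11.5 + 0.042q → q* = 616.8831, p* = 37.4091.
Marginal revenue: MR = 59 − 0.07q. Set MR = MC: 59 − 0.07q = 11.5 + 0.042q → q_m = 424.1071.
Price p_m = 59 − 0.035·424.1071 = 44.1563; MC(q_m) = 11.5 + 0.042·424.1071 = 29.3125.
Competitive q* = 616.8831, so Δq = 192.776; wedge = 44.1563 − 29.3125 = 14.8438.
Deadweight loss = ½ × 192.776 × 14.8438 = $1430.76 thousand.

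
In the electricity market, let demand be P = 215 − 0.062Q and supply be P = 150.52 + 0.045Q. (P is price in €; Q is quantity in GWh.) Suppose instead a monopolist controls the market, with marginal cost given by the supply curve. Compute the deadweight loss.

Competitive equilibrium: 215 − 0.062Q = 150.52 + 0.045Q → Q* = 602.6168, P* = 177.6378.
Marginal revenue: MR = 215 − 0.124Q. Set MR = MC: 215 − 0.124Q = 150.52 + 0.045Q → Q_m = 381.5385.
Price P_m = 215 − 0.062·381.5385 = 191.3446; MC(Q_m) = 150.52 + 0.045·381.5385 = 167.6892.
Competitive Q* = 602.6168, so ΔQ = 221.0783; wedge = 191.3446 − 167.6892 = 23.6554.
Welfare loss = ½ × 221.0783 × 23.6554 = €2614.85.

€2614.85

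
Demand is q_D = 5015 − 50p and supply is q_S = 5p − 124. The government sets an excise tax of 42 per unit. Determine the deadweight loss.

In inverse form: demand p = 100.3 − 0.02q, supply p = 24.8 + 0.2q.
Competitive equilibrium: 100.3 − 0.02q = 24.8 + 0.2q → q* = 343.1818, p* = 93.4364.
With the tax, the buyer price exceeds the seller price by 42: (100.3 − 0.02q) − (24.8 + 0.2q) = 42 → q' = 152.2727.
Δq = 343.1818 − 152.2727 = 190.9091; the wedge equals the tax, 42.
DWL = ½ × 190.9091 × 42 = 4009.09.

4009.09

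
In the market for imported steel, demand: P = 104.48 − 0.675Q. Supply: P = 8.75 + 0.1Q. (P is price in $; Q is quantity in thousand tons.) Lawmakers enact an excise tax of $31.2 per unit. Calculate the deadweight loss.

$628.03 thousand

Competitive equilibrium: 104.48 − 0.675Q = 8.75 + 0.1Q → Q* = 123.5226, P* = 21.1023.
With the tax, the buyer price exceeds the seller price by 31.2: (104.48 − 0.675Q) − (8.75 + 0.1Q) = 31.2 → Q' = 83.2645.
ΔQ = 123.5226 − 83.2645 = 40.2581; the wedge equals the tax, 31.2.
Deadweight loss = ½ × 40.2581 × 31.2 = $628.03 thousand.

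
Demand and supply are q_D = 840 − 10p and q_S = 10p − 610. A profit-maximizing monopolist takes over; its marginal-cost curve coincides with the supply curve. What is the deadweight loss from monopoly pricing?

146.94

In inverse form: demand p = 84 − 0.1q, supply p = 61 + 0.1q.
Competitive equilibrium: 84 − 0.1q = 61 + 0.1q → q* = 115, p* = 72.5.
Marginal revenue: MR = 84 − 0.2q. Set MR = MC: 84 − 0.2q = 61 + 0.1q → q_m = 76.6667.
Price p_m = 84 − 0.1·76.6667 = 76.3333; MC(q_m) = 61 + 0.1·76.6667 = 68.6667.
Competitive q* = 115, so Δq = 38.3333; wedge = 76.3333 − 68.6667 = 7.6666.
The triangle = ½ × 38.3333 × 7.6666 = 146.94.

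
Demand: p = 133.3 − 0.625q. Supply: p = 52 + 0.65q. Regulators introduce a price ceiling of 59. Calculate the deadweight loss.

Competitive equilibrium: 133.3 − 0.625q = 52 + 0.65q → q* = 63.7647, p* = 93.4471.
At the ceiling p = 59, quantity supplied = (59 − 52)/0.65 = 10.7692.
Willingness to pay at q' = 10.7692: 133.3 − 0.625·10.7692 = 126.5693.
Δq = 63.7647 − 10.7692 = 52.9955; wedge = 126.5693 − 59 = 67.5693.
DWL = ½ × 52.9955 × 67.5693 = 1790.43.

1790.43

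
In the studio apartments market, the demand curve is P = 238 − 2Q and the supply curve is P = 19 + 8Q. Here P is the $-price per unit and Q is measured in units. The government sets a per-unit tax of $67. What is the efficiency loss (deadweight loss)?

Competitive equilibrium: 238 − 2Q = 19 + 8Q → Q* = 21.9, P* = 194.2.
With the tax, the buyer price exceeds the seller price by 67: (238 − 2Q) − (19 + 8Q) = 67 → Q' = 15.2.
ΔQ = 21.9 − 15.2 = 6.7; the wedge equals the tax, 67.
DWL = ½ × 6.7 × 67 = $224.45.

$224.45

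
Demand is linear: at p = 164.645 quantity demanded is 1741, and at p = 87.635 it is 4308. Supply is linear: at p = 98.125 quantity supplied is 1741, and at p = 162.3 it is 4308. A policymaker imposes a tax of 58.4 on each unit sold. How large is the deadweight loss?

Demand slope = (87.635 − 164.645)/(4308 − 1741) = −0.03, so p = 216.875 − 0.03q.
Supply slope = (162.3 − 98.125)/(4308 − 1741) = 0.025, so p = 54.6 + 0.025q.
Competitive equilibrium: 216.875 − 0.03q = 54.6 + 0.025q → q* = 2950.4545, p* = 128.3614.
With the tax, the buyer price exceeds the seller price by 58.4: (216.875 − 0.03q) − (54.6 + 0.025q) = 58.4 → q' = 1888.6364.
Δq = 2950.4545 − 1888.6364 = 1061.8181; the wedge equals the tax, 58.4.
Welfare loss = ½ × 1061.8181 × 58.4 = 31005.09.

31005.09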